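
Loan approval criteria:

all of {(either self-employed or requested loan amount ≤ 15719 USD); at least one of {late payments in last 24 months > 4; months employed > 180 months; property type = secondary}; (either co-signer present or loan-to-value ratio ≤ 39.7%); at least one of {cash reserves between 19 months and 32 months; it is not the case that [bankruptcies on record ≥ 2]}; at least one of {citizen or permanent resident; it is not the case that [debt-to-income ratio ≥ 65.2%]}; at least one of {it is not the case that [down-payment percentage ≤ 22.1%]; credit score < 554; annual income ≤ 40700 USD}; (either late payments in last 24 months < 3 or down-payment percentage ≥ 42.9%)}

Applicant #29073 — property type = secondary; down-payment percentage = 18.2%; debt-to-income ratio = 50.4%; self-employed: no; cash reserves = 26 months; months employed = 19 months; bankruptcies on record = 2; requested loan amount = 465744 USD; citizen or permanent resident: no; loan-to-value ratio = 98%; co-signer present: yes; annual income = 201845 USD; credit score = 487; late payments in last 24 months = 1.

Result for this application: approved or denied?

Denied

Atomic conditions:
  self-employed: no → false
  requested loan amount ≤ 15719 USD: 465744 ≤ 15719 is false
  late payments in last 24 months > 4: 1 > 4 is false
  months employed > 180 months: 19 > 180 is false
  property type = secondary: secondary == secondary is true
  co-signer present: yes → true
  loan-to-value ratio ≤ 39.7%: 98 ≤ 39.7 is false
  cash reserves between 19 months and 32 months: 26 in [19, 32] is true
  bankruptcies on record ≥ 2: 2 ≥ 2 is true
  citizen or permanent resident: no → false
  debt-to-income ratio ≥ 65.2%: 50.4 ≥ 65.2 is false
  down-payment percentage ≤ 22.1%: 18.2 ≤ 22.1 is true
  credit score < 554: 487 < 554 is true
  annual income ≤ 40700 USD: 201845 ≤ 40700 is false
  late payments in last 24 months < 3: 1 < 3 is true
  down-payment percentage ≥ 42.9%: 18.2 ≥ 42.9 is false
Combine:
[1] false OR false = false
[2] false OR false OR true = true
[3] true OR false = true
[4.2] NOT true = false
[4] true OR false = true
[5.2] NOT false = true
[5] false OR true = true
[6.1] NOT true = false
[6] false OR true OR false = true
[7] true OR false = true
[root] false AND true AND true AND true AND true AND true AND true = false
Overall: false → denied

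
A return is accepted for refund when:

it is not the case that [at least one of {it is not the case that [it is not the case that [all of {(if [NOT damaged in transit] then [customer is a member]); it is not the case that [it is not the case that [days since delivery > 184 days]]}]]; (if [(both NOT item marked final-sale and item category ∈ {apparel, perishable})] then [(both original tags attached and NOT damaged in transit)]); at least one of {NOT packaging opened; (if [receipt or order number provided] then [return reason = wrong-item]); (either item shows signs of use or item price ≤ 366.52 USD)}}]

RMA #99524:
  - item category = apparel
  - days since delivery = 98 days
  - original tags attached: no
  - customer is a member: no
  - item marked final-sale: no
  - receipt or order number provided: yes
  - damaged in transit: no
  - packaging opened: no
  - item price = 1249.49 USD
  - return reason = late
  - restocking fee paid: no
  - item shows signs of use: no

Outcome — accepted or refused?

Refused

Atomic conditions:
  NOT damaged in transit: no → true
  customer is a member: no → false
  days since delivery > 184 days: 98 > 184 is false
  NOT item marked final-sale: no → true
  item category ∈ {apparel, perishable}: apparel is in the set → true
  original tags attached: no → false
  NOT packaging opened: no → true
  receipt or order number provided: yes → true
  return reason = wrong-item: late == wrong-item is false
  item shows signs of use: no → false
  item price ≤ 366.52 USD: 1249.49 ≤ 366.52 is false
Combine:
[1.1.1.1.1] true → false = false
[1.1.1.1.2.1] NOT false = true
[1.1.1.1.2] NOT true = false
[1.1.1.1] false AND false = false
[1.1.1] NOT false = true
[1.1] NOT true = false
[1.2.1] true AND true = true
[1.2.2] false AND true = false
[1.2] true → false = false
[1.3.2] true → false = false
[1.3.3] false OR false = false
[1.3] true OR false OR false = true
[1] false OR false OR true = true
[root] NOT true = false
Overall: false → refused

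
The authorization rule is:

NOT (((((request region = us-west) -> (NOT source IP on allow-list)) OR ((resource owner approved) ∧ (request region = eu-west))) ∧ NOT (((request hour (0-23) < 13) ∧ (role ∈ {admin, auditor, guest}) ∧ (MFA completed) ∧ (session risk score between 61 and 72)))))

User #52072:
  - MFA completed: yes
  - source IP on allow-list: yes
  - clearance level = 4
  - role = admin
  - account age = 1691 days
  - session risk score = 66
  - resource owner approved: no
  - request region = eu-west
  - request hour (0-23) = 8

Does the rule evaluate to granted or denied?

Granted

Atomic conditions:
  request region = us-west: eu-west == us-west is false
  NOT source IP on allow-list: yes → false
  resource owner approved: no → false
  request region = eu-west: eu-west == eu-west is true
  request hour (0-23) < 13: 8 < 13 is true
  role ∈ {admin, auditor, guest}: admin is in the set → true
  MFA completed: yes → true
  session risk score between 61 and 72: 66 in [61, 72] is true
Combine:
[1.1.1] false → false (antecedent false ⇒ implication holds) = true
[1.1.2] false AND true = false
[1.1] true OR false = true
[1.2.1] true AND true AND true AND true = true
[1.2] NOT true = false
[1] true AND false = false
[root] NOT false = true
Overall: true → granted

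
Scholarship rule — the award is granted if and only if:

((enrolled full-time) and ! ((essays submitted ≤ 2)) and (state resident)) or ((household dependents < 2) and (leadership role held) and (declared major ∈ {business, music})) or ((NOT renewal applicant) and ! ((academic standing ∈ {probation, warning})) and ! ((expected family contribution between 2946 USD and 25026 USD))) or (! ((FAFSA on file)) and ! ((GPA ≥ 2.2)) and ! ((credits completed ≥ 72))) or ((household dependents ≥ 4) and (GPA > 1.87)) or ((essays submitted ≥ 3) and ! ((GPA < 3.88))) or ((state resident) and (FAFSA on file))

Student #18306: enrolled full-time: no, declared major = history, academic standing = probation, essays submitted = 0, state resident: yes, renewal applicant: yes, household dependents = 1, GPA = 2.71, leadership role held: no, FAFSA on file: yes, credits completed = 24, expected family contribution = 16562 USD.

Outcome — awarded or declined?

Atomic conditions:
  enrolled full-time: no → false
  essays submitted ≤ 2: 0 ≤ 2 is true
  state resident: yes → true
  household dependents < 2: 1 < 2 is true
  leadership role held: no → false
  declared major ∈ {business, music}: history is not in the set → false
  NOT renewal applicant: yes → false
  academic standing ∈ {probation, warning}: probation is in the set → true
  expected family contribution between 2946 USD and 25026 USD: 16562 in [2946, 25026] is true
  FAFSA on file: yes → true
  GPA ≥ 2.2: 2.71 ≥ 2.2 is true
  credits completed ≥ 72: 24 ≥ 72 is false
  household dependents ≥ 4: 1 ≥ 4 is false
  GPA > 1.87: 2.71 > 1.87 is true
  essays submitted ≥ 3: 0 ≥ 3 is false
  GPA < 3.88: 2.71 < 3.88 is true
Combine:
[1.2] NOT true = false
[1] false AND false AND true = false
[2] true AND false AND false = false
[3.2] NOT true = false
[3.3] NOT true = false
[3] false AND false AND false = false
[4.1] NOT true = false
[4.2] NOT true = false
[4.3] NOT false = true
[4] false AND false AND true = false
[5] false AND true = false
[6.2] NOT true = false
[6] false AND false = false
[7] true AND true = true
[root] false OR false OR false OR false OR false OR false OR true = true
Overall: true → awarded

Awarded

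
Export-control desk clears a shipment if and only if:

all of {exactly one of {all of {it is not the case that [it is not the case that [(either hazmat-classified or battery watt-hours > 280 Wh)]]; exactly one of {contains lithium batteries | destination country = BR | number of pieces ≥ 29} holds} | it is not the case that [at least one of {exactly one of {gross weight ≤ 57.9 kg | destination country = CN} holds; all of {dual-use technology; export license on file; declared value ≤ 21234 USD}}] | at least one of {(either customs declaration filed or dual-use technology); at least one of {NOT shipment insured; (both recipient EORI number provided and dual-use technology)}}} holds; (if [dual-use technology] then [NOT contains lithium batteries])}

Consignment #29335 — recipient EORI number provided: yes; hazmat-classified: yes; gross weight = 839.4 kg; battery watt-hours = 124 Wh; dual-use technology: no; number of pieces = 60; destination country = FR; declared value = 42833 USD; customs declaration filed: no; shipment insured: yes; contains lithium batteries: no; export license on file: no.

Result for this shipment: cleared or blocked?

Blocked

Atomic conditions:
  hazmat-classified: yes → true
  battery watt-hours > 280 Wh: 124 > 280 is false
  contains lithium batteries: no → false
  destination country = BR: FR == BR is false
  number of pieces ≥ 29: 60 ≥ 29 is true
  gross weight ≤ 57.9 kg: 839.4 ≤ 57.9 is false
  destination country = CN: FR == CN is false
  dual-use technology: no → false
  export license on file: no → false
  declared value ≤ 21234 USD: 42833 ≤ 21234 is false
  customs declaration filed: no → false
  NOT shipment insured: yes → false
  recipient EORI number provided: yes → true
  NOT contains lithium batteries: no → true
Combine:
[1.1.1.1.1] true OR false = true
[1.1.1.1] NOT true = false
[1.1.1] NOT false = true
[1.1.2] exactly-one(false, false, true) = true
[1.1] true AND true = true
[1.2.1.1] exactly-one(false, false) = false
[1.2.1.2] false AND false AND false = false
[1.2.1] false OR false = false
[1.2] NOT false = true
[1.3.1] false OR false = false
[1.3.2.2] true AND false = false
[1.3.2] false OR false = false
[1.3] false OR false = false
[1] exactly-one(true, true, false) = false
[2] false → true (antecedent false ⇒ implication holds) = true
[root] false AND true = false
Overall: false → blocked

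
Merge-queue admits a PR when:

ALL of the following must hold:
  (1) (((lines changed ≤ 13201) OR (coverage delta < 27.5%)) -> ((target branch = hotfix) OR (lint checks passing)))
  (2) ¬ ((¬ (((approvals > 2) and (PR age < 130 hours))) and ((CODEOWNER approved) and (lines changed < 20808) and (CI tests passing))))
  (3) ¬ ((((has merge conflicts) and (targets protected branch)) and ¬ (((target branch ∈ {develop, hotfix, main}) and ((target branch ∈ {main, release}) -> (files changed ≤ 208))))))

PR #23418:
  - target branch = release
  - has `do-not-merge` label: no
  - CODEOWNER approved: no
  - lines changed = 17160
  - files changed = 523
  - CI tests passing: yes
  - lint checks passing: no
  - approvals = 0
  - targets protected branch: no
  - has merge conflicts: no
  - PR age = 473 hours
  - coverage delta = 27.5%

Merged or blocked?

Merged

Atomic conditions:
  lines changed ≤ 13201: 17160 ≤ 13201 is false
  coverage delta < 27.5%: 27.5 < 27.5 is false
  target branch = hotfix: release == hotfix is false
  lint checks passing: no → false
  approvals > 2: 0 > 2 is false
  PR age < 130 hours: 473 < 130 is false
  CODEOWNER approved: no → false
  lines changed < 20808: 17160 < 20808 is true
  CI tests passing: yes → true
  has merge conflicts: no → false
  targets protected branch: no → false
  target branch ∈ {develop, hotfix, main}: release is not in the set → false
  target branch ∈ {main, release}: release is in the set → true
  files changed ≤ 208: 523 ≤ 208 is false
Combine:
[1.1] false OR false = false
[1.2] false OR false = false
[1] false → false (antecedent false ⇒ implication holds) = true
[2.1.1.1] false AND false = false
[2.1.1] NOT false = true
[2.1.2] false AND true AND true = false
[2.1] true AND false = false
[2] NOT false = true
[3.1.1] false AND false = false
[3.1.2.1.2] true → false = false
[3.1.2.1] false AND false = false
[3.1.2] NOT false = true
[3.1] false AND true = false
[3] NOT false = true
[root] true AND true AND true = true
Overall: true → merged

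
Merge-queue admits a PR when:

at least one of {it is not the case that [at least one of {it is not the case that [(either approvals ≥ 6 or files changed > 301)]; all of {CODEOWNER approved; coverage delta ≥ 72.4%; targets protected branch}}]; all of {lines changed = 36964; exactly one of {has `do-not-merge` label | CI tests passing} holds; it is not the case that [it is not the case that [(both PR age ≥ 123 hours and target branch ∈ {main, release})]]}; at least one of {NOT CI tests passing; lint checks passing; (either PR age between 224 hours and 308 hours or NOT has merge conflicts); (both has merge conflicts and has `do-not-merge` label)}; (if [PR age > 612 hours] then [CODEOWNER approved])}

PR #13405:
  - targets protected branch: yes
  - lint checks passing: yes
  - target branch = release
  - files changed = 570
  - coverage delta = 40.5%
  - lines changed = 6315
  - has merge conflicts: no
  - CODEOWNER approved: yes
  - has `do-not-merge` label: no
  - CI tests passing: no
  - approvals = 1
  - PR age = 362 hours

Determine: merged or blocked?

Merged

Atomic conditions:
  approvals ≥ 6: 1 ≥ 6 is false
  files changed > 301: 570 > 301 is true
  CODEOWNER approved: yes → true
  coverage delta ≥ 72.4%: 40.5 ≥ 72.4 is false
  targets protected branch: yes → true
  lines changed = 36964: 6315 == 36964 is false
  has `do-not-merge` label: no → false
  CI tests passing: no → false
  PR age ≥ 123 hours: 362 ≥ 123 is true
  target branch ∈ {main, release}: release is in the set → true
  NOT CI tests passing: no → true
  lint checks passing: yes → true
  PR age between 224 hours and 308 hours: 362 in [224, 308] is false
  NOT has merge conflicts: no → true
  has merge conflicts: no → false
  PR age > 612 hours: 362 > 612 is false
Combine:
[1.1.1.1] false OR true = true
[1.1.1] NOT true = false
[1.1.2] true AND false AND true = false
[1.1] false OR false = false
[1] NOT false = true
[2.2] exactly-one(false, false) = false
[2.3.1.1] true AND true = true
[2.3.1] NOT true = false
[2.3] NOT false = true
[2] false AND false AND true = false
[3.3] false OR true = true
[3.4] false AND false = false
[3] true OR true OR true OR false = true
[4] false → true (antecedent false ⇒ implication holds) = true
[root] true OR false OR true OR true = true
Overall: true → merged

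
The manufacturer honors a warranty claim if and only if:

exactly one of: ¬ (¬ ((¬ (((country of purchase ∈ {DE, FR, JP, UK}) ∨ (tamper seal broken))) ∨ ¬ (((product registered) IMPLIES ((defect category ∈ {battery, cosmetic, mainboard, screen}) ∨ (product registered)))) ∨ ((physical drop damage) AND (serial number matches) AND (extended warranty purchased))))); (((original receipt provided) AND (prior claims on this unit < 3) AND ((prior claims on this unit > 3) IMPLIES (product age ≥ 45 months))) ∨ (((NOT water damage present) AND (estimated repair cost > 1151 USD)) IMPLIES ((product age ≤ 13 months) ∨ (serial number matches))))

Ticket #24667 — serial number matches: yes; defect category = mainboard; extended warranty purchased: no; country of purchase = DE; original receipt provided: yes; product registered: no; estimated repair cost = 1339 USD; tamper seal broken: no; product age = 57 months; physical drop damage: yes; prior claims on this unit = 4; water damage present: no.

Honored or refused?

Atomic conditions:
  country of purchase ∈ {DE, FR, JP, UK}: DE is in the set → true
  tamper seal broken: no → false
  product registered: no → false
  defect category ∈ {battery, cosmetic, mainboard, screen}: mainboard is in the set → true
  physical drop damage: yes → true
  serial number matches: yes → true
  extended warranty purchased: no → false
  original receipt provided: yes → true
  prior claims on this unit < 3: 4 < 3 is false
  prior claims on this unit > 3: 4 > 3 is true
  product age ≥ 45 months: 57 ≥ 45 is true
  NOT water damage present: no → true
  estimated repair cost > 1151 USD: 1339 > 1151 is true
  product age ≤ 13 months: 57 ≤ 13 is false
Combine:
[1.1.1.1.1] true OR false = true
[1.1.1.1] NOT true = false
[1.1.1.2.1.2] true OR false = true
[1.1.1.2.1] false → true (antecedent false ⇒ implication holds) = true
[1.1.1.2] NOT true = false
[1.1.1.3] true AND true AND false = false
[1.1.1] false OR false OR false = false
[1.1] NOT false = true
[1] NOT true = false
[2.1.3] true → true = true
[2.1] true AND false AND true = false
[2.2.1] true AND true = true
[2.2.2] false OR true = true
[2.2] true → true = true
[2] false OR true = true
[root] exactly-one(false, true) = true
Overall: true → honored

Honored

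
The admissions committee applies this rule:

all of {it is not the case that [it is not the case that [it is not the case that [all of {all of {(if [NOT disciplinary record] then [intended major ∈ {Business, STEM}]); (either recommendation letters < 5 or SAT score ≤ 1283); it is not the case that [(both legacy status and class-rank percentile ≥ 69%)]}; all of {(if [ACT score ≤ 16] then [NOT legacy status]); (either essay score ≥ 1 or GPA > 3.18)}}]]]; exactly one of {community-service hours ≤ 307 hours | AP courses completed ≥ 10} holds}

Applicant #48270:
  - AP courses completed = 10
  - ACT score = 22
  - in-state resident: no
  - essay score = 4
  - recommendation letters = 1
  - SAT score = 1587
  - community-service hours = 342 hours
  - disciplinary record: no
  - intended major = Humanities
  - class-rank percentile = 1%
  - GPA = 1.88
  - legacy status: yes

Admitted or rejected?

Atomic conditions:
  NOT disciplinary record: no → true
  intended major ∈ {Business, STEM}: Humanities is not in the set → false
  recommendation letters < 5: 1 < 5 is true
  SAT score ≤ 1283: 1587 ≤ 1283 is false
  legacy status: yes → true
  class-rank percentile ≥ 69%: 1 ≥ 69 is false
  ACT score ≤ 16: 22 ≤ 16 is false
  NOT legacy status: yes → false
  essay score ≥ 1: 4 ≥ 1 is true
  GPA > 3.18: 1.88 > 3.18 is false
  community-service hours ≤ 307 hours: 342 ≤ 307 is false
  AP courses completed ≥ 10: 10 ≥ 10 is true
Combine:
[1.1.1.1.1.1] true → false = false
[1.1.1.1.1.2] true OR false = true
[1.1.1.1.1.3.1] true AND false = false
[1.1.1.1.1.3] NOT false = true
[1.1.1.1.1] false AND true AND true = false
[1.1.1.1.2.1] false → false (antecedent false ⇒ implication holds) = true
[1.1.1.1.2.2] true OR false = true
[1.1.1.1.2] true AND true = true
[1.1.1.1] false AND true = false
[1.1.1] NOT false = true
[1.1] NOT true = false
[1] NOT false = true
[2] exactly-one(false, true) = true
[root] true AND true = true
Overall: true → admitted

Admitted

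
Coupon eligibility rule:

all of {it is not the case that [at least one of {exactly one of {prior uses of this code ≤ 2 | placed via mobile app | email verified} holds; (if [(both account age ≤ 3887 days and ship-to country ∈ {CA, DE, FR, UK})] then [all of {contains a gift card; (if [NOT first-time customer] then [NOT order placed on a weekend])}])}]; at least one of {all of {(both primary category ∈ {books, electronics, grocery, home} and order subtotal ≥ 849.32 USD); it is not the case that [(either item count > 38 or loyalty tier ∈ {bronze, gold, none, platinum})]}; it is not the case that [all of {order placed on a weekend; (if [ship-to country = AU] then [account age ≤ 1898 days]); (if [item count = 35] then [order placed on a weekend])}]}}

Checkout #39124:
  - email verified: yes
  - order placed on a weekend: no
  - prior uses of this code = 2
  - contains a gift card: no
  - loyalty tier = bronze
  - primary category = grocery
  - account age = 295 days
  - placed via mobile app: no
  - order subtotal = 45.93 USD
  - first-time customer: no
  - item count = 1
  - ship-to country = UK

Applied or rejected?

Atomic conditions:
  prior uses of this code ≤ 2: 2 ≤ 2 is true
  placed via mobile app: no → false
  email verified: yes → true
  account age ≤ 3887 days: 295 ≤ 3887 is true
  ship-to country ∈ {CA, DE, FR, UK}: UK is in the set → true
  contains a gift card: no → false
  NOT first-time customer: no → true
  NOT order placed on a weekend: no → true
  primary category ∈ {books, electronics, grocery, home}: grocery is in the set → true
  order subtotal ≥ 849.32 USD: 45.93 ≥ 849.32 is false
  item count > 38: 1 > 38 is false
  loyalty tier ∈ {bronze, gold, none, platinum}: bronze is in the set → true
  order placed on a weekend: no → false
  ship-to country = AU: UK == AU is false
  account age ≤ 1898 days: 295 ≤ 1898 is true
  item count = 35: 1 == 35 is false
Combine:
[1.1.1] exactly-one(true, false, true) = false
[1.1.2.1] true AND true = true
[1.1.2.2.2] true → true = true
[1.1.2.2] false AND true = false
[1.1.2] true → false = false
[1.1] false OR false = false
[1] NOT false = true
[2.1.1] true AND false = false
[2.1.2.1] false OR true = true
[2.1.2] NOT true = false
[2.1] false AND false = false
[2.2.1.2] false → true (antecedent false ⇒ implication holds) = true
[2.2.1.3] false → false (antecedent false ⇒ implication holds) = true
[2.2.1] false AND true AND true = false
[2.2] NOT false = true
[2] false OR true = true
[root] true AND true = true
Overall: true → applied

Applied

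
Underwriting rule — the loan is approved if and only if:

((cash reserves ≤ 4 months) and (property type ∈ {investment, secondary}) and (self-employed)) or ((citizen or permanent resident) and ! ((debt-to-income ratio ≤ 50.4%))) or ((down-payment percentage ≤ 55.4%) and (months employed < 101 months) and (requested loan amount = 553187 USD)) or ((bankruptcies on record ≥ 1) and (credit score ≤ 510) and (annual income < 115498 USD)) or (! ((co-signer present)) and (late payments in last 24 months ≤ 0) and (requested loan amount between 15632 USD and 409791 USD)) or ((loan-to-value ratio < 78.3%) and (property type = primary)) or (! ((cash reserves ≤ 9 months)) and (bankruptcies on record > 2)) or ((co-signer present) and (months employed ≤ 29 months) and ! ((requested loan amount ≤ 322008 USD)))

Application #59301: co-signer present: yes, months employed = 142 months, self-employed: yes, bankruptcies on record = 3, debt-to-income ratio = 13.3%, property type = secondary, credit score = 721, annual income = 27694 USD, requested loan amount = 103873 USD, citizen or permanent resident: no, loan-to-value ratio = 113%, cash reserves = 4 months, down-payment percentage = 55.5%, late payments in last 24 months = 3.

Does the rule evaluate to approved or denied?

Approved

Atomic conditions:
  cash reserves ≤ 4 months: 4 ≤ 4 is true
  property type ∈ {investment, secondary}: secondary is in the set → true
  self-employed: yes → true
  citizen or permanent resident: no → false
  debt-to-income ratio ≤ 50.4%: 13.3 ≤ 50.4 is true
  down-payment percentage ≤ 55.4%: 55.5 ≤ 55.4 is false
  months employed < 101 months: 142 < 101 is false
  requested loan amount = 553187 USD: 103873 == 553187 is false
  bankruptcies on record ≥ 1: 3 ≥ 1 is true
  credit score ≤ 510: 721 ≤ 510 is false
  annual income < 115498 USD: 27694 < 115498 is true
  co-signer present: yes → true
  late payments in last 24 months ≤ 0: 3 ≤ 0 is false
  requested loan amount between 15632 USD and 409791 USD: 103873 in [15632, 409791] is true
  loan-to-value ratio < 78.3%: 113 < 78.3 is false
  property type = primary: secondary == primary is false
  cash reserves ≤ 9 months: 4 ≤ 9 is true
  bankruptcies on record > 2: 3 > 2 is true
  months employed ≤ 29 months: 142 ≤ 29 is false
  requested loan amount ≤ 322008 USD: 103873 ≤ 322008 is true
Combine:
[1] true AND true AND true = true
[2.2] NOT true = false
[2] false AND false = false
[3] false AND false AND false = false
[4] true AND false AND true = false
[5.1] NOT true = false
[5] false AND false AND true = false
[6] false AND false = false
[7.1] NOT true = false
[7] false AND true = false
[8.3] NOT true = false
[8] true AND false AND false = false
[root] true OR false OR false OR false OR false OR false OR false OR false = true
Overall: true → approved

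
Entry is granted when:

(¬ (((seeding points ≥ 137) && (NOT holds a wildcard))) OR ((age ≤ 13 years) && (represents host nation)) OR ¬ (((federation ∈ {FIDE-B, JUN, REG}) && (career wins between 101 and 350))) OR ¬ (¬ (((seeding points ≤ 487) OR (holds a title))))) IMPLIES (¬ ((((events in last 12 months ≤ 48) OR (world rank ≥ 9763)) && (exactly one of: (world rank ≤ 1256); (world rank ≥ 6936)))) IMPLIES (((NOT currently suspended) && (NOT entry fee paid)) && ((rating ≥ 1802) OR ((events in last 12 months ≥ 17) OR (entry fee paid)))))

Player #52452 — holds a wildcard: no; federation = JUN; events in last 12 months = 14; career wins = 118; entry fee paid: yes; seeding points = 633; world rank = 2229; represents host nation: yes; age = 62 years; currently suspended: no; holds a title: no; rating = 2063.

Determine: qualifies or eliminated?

Qualifies

Atomic conditions:
  seeding points ≥ 137: 633 ≥ 137 is true
  NOT holds a wildcard: no → true
  age ≤ 13 years: 62 ≤ 13 is false
  represents host nation: yes → true
  federation ∈ {FIDE-B, JUN, REG}: JUN is in the set → true
  career wins between 101 and 350: 118 in [101, 350] is true
  seeding points ≤ 487: 633 ≤ 487 is false
  holds a title: no → false
  events in last 12 months ≤ 48: 14 ≤ 48 is true
  world rank ≥ 9763: 2229 ≥ 9763 is false
  world rank ≤ 1256: 2229 ≤ 1256 is false
  world rank ≥ 6936: 2229 ≥ 6936 is false
  NOT currently suspended: no → true
  NOT entry fee paid: yes → false
  rating ≥ 1802: 2063 ≥ 1802 is true
  events in last 12 months ≥ 17: 14 ≥ 17 is false
  entry fee paid: yes → true
Combine:
[1.1.1] true AND true = true
[1.1] NOT true = false
[1.2] false AND true = false
[1.3.1] true AND true = true
[1.3] NOT true = false
[1.4.1.1] false OR false = false
[1.4.1] NOT false = true
[1.4] NOT true = false
[1] false OR false OR false OR false = false
[2.1.1.1] true OR false = true
[2.1.1.2] exactly-one(false, false) = false
[2.1.1] true AND false = false
[2.1] NOT false = true
[2.2.1] true AND false = false
[2.2.2.2] false OR true = true
[2.2.2] true OR true = true
[2.2] false AND true = false
[2] true → false = false
[root] false → false (antecedent false ⇒ implication holds) = true
Overall: true → qualifies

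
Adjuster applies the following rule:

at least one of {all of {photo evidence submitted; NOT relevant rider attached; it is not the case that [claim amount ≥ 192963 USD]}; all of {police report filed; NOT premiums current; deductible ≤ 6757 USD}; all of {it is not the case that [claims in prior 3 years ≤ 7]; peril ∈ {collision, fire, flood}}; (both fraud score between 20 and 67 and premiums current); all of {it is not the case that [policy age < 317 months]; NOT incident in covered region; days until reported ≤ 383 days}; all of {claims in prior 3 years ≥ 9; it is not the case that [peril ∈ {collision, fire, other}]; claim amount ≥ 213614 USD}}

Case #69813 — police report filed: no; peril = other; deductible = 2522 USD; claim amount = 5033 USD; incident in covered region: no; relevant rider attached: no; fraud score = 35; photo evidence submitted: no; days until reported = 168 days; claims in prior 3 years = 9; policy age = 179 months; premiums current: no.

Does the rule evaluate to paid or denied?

Denied

Atomic conditions:
  photo evidence submitted: no → false
  NOT relevant rider attached: no → true
  claim amount ≥ 192963 USD: 5033 ≥ 192963 is false
  police report filed: no → false
  NOT premiums current: no → true
  deductible ≤ 6757 USD: 2522 ≤ 6757 is true
  claims in prior 3 years ≤ 7: 9 ≤ 7 is false
  peril ∈ {collision, fire, flood}: other is not in the set → false
  fraud score between 20 and 67: 35 in [20, 67] is true
  premiums current: no → false
  policy age < 317 months: 179 < 317 is true
  NOT incident in covered region: no → true
  days until reported ≤ 383 days: 168 ≤ 383 is true
  claims in prior 3 years ≥ 9: 9 ≥ 9 is true
  peril ∈ {collision, fire, other}: other is in the set → true
  claim amount ≥ 213614 USD: 5033 ≥ 213614 is false
Combine:
[1.3] NOT false = true
[1] false AND true AND true = false
[2] false AND true AND true = false
[3.1] NOT false = true
[3] true AND false = false
[4] true AND false = false
[5.1] NOT true = false
[5] false AND true AND true = false
[6.2] NOT true = false
[6] true AND false AND false = false
[root] false OR false OR false OR false OR false OR false = false
Overall: false → denied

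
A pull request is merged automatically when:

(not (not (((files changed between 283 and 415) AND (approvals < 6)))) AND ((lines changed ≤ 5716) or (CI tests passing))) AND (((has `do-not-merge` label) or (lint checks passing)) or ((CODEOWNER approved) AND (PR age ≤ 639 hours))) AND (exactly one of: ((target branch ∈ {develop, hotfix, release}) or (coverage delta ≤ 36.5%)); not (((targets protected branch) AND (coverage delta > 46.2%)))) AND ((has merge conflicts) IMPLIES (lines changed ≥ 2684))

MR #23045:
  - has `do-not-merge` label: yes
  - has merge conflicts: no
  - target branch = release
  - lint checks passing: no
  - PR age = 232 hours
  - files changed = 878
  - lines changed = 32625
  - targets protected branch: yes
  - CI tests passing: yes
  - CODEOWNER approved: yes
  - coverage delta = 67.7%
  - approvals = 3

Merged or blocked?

Blocked

Atomic conditions:
  files changed between 283 and 415: 878 in [283, 415] is false
  approvals < 6: 3 < 6 is true
  lines changed ≤ 5716: 32625 ≤ 5716 is false
  CI tests passing: yes → true
  has `do-not-merge` label: yes → true
  lint checks passing: no → false
  CODEOWNER approved: yes → true
  PR age ≤ 639 hours: 232 ≤ 639 is true
  target branch ∈ {develop, hotfix, release}: release is in the set → true
  coverage delta ≤ 36.5%: 67.7 ≤ 36.5 is false
  targets protected branch: yes → true
  coverage delta > 46.2%: 67.7 > 46.2 is true
  has merge conflicts: no → false
  lines changed ≥ 2684: 32625 ≥ 2684 is true
Combine:
[1.1.1.1] false AND true = false
[1.1.1] NOT false = true
[1.1] NOT true = false
[1.2] false OR true = true
[1] false AND true = false
[2.1] true OR false = true
[2.2] true AND true = true
[2] true OR true = true
[3.1] true OR false = true
[3.2.1] true AND true = true
[3.2] NOT true = false
[3] exactly-one(true, false) = true
[4] false → true (antecedent false ⇒ implication holds) = true
[root] false AND true AND true AND true = false
Overall: false → blocked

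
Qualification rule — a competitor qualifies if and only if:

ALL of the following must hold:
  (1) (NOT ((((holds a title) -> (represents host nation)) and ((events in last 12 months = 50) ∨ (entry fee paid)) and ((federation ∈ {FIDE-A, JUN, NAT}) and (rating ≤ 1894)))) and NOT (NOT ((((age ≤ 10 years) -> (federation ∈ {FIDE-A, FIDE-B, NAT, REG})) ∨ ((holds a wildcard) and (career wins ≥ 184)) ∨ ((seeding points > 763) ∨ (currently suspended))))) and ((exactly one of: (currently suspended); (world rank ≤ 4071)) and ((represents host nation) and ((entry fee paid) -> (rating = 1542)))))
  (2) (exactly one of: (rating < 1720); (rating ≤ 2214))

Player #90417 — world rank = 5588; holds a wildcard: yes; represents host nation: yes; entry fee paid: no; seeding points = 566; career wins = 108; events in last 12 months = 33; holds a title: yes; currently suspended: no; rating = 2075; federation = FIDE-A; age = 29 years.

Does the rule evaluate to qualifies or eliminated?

Eliminated

Atomic conditions:
  holds a title: yes → true
  represents host nation: yes → true
  events in last 12 months = 50: 33 == 50 is false
  entry fee paid: no → false
  federation ∈ {FIDE-A, JUN, NAT}: FIDE-A is in the set → true
  rating ≤ 1894: 2075 ≤ 1894 is false
  age ≤ 10 years: 29 ≤ 10 is false
  federation ∈ {FIDE-A, FIDE-B, NAT, REG}: FIDE-A is in the set → true
  holds a wildcard: yes → true
  career wins ≥ 184: 108 ≥ 184 is false
  seeding points > 763: 566 > 763 is false
  currently suspended: no → false
  world rank ≤ 4071: 5588 ≤ 4071 is false
  rating = 1542: 2075 == 1542 is false
  rating < 1720: 2075 < 1720 is false
  rating ≤ 2214: 2075 ≤ 2214 is true
Combine:
[1.1.1.1] true → true = true
[1.1.1.2] false OR false = false
[1.1.1.3] true AND false = false
[1.1.1] true AND false AND false = false
[1.1] NOT false = true
[1.2.1.1.1] false → true (antecedent false ⇒ implication holds) = true
[1.2.1.1.2] true AND false = false
[1.2.1.1.3] false OR false = false
[1.2.1.1] true OR false OR false = true
[1.2.1] NOT true = false
[1.2] NOT false = true
[1.3.1] exactly-one(false, false) = false
[1.3.2.2] false → false (antecedent false ⇒ implication holds) = true
[1.3.2] true AND true = true
[1.3] false AND true = false
[1] true AND true AND false = false
[2] exactly-one(false, true) = true
[root] false AND true = false
Overall: false → eliminated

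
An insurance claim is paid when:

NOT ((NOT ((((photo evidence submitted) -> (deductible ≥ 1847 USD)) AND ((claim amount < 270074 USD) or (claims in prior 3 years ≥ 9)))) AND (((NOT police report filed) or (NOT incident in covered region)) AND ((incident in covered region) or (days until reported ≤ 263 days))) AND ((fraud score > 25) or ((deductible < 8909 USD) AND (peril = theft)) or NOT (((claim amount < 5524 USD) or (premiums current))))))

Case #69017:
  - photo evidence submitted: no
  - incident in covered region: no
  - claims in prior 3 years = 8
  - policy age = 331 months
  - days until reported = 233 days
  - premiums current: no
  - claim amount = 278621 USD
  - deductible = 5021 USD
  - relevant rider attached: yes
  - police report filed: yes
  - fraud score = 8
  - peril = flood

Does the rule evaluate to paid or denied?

Atomic conditions:
  photo evidence submitted: no → false
  deductible ≥ 1847 USD: 5021 ≥ 1847 is true
  claim amount < 270074 USD: 278621 < 270074 is false
  claims in prior 3 years ≥ 9: 8 ≥ 9 is false
  NOT police report filed: yes → false
  NOT incident in covered region: no → true
  incident in covered region: no → false
  days until reported ≤ 263 days: 233 ≤ 263 is true
  fraud score > 25: 8 > 25 is false
  deductible < 8909 USD: 5021 < 8909 is true
  peril = theft: flood == theft is false
  claim amount < 5524 USD: 278621 < 5524 is false
  premiums current: no → false
Combine:
[1.1.1.1] false → true (antecedent false ⇒ implication holds) = true
[1.1.1.2] false OR false = false
[1.1.1] true AND false = false
[1.1] NOT false = true
[1.2.1] false OR true = true
[1.2.2] false OR true = true
[1.2] true AND true = true
[1.3.2] true AND false = false
[1.3.3.1] false OR false = false
[1.3.3] NOT false = true
[1.3] false OR false OR true = true
[1] true AND true AND true = true
[root] NOT true = false
Overall: false → denied

Denied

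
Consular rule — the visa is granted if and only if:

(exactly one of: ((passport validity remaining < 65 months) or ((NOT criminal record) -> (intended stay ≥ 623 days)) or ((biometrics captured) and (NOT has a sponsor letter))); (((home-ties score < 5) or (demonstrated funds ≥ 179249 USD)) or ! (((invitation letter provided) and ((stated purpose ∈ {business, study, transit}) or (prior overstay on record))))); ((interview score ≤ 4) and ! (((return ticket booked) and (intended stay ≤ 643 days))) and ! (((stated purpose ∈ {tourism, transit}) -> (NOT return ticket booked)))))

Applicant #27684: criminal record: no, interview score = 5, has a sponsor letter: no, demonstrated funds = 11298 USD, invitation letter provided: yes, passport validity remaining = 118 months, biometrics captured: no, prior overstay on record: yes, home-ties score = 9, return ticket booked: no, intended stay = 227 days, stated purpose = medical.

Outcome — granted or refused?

Atomic conditions:
  passport validity remaining < 65 months: 118 < 65 is false
  NOT criminal record: no → true
  intended stay ≥ 623 days: 227 ≥ 623 is false
  biometrics captured: no → false
  NOT has a sponsor letter: no → true
  home-ties score < 5: 9 < 5 is false
  demonstrated funds ≥ 179249 USD: 11298 ≥ 179249 is false
  invitation letter provided: yes → true
  stated purpose ∈ {business, study, transit}: medical is not in the set → false
  prior overstay on record: yes → true
  interview score ≤ 4: 5 ≤ 4 is false
  return ticket booked: no → false
  intended stay ≤ 643 days: 227 ≤ 643 is true
  stated purpose ∈ {tourism, transit}: medical is not in the set → false
  NOT return ticket booked: no → true
Combine:
[1.2] true → false = false
[1.3] false AND true = false
[1] false OR false OR false = false
[2.1] false OR false = false
[2.2.1.2] false OR true = true
[2.2.1] true AND true = true
[2.2] NOT true = false
[2] false OR false = false
[3.2.1] false AND true = false
[3.2] NOT false = true
[3.3.1] false → true (antecedent false ⇒ implication holds) = true
[3.3] NOT true = false
[3] false AND true AND false = false
[root] exactly-one(false, false, false) = false
Overall: false → refused

Refused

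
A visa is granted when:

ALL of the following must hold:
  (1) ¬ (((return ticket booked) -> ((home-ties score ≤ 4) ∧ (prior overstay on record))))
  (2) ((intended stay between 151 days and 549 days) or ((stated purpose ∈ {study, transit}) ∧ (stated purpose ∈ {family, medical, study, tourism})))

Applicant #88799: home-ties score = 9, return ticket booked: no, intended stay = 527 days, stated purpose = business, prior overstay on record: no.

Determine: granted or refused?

Refused

Atomic conditions:
  return ticket booked: no → false
  home-ties score ≤ 4: 9 ≤ 4 is false
  prior overstay on record: no → false
  intended stay between 151 days and 549 days: 527 in [151, 549] is true
  stated purpose ∈ {study, transit}: business is not in the set → false
  stated purpose ∈ {family, medical, study, tourism}: business is not in the set → false
Combine:
[1.1.2] false AND false = false
[1.1] false → false (antecedent false ⇒ implication holds) = true
[1] NOT true = false
[2.2] false AND false = false
[2] true OR false = true
[root] false AND true = false
Overall: false → refused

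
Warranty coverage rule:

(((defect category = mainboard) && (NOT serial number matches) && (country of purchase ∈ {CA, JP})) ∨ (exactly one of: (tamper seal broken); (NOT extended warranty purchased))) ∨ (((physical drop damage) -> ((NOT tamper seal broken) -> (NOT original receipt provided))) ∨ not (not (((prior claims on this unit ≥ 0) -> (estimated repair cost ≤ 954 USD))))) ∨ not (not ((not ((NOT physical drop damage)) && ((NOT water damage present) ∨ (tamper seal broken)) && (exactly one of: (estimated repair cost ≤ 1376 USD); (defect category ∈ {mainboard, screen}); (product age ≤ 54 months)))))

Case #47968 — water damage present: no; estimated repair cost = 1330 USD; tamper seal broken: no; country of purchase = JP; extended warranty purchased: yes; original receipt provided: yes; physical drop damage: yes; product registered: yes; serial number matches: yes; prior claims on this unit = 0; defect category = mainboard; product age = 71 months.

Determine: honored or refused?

Atomic conditions:
  defect category = mainboard: mainboard == mainboard is true
  NOT serial number matches: yes → false
  country of purchase ∈ {CA, JP}: JP is in the set → true
  tamper seal broken: no → false
  NOT extended warranty purchased: yes → false
  physical drop damage: yes → true
  NOT tamper seal broken: no → true
  NOT original receipt provided: yes → false
  prior claims on this unit ≥ 0: 0 ≥ 0 is true
  estimated repair cost ≤ 954 USD: 1330 ≤ 954 is false
  NOT physical drop damage: yes → false
  NOT water damage present: no → true
  estimated repair cost ≤ 1376 USD: 1330 ≤ 1376 is true
  defect category ∈ {mainboard, screen}: mainboard is in the set → true
  product age ≤ 54 months: 71 ≤ 54 is false
Combine:
[1.1] true AND false AND true = false
[1.2] exactly-one(false, false) = false
[1] false OR false = false
[2.1.2] true → false = false
[2.1] true → false = false
[2.2.1.1] true → false = false
[2.2.1] NOT false = true
[2.2] NOT true = false
[2] false OR false = false
[3.1.1.1] NOT false = true
[3.1.1.2] true OR false = true
[3.1.1.3] exactly-one(true, true, false) = false
[3.1.1] true AND true AND false = false
[3.1] NOT false = true
[3] NOT true = false
[root] false OR false OR false = false
Overall: false → refused

Refused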